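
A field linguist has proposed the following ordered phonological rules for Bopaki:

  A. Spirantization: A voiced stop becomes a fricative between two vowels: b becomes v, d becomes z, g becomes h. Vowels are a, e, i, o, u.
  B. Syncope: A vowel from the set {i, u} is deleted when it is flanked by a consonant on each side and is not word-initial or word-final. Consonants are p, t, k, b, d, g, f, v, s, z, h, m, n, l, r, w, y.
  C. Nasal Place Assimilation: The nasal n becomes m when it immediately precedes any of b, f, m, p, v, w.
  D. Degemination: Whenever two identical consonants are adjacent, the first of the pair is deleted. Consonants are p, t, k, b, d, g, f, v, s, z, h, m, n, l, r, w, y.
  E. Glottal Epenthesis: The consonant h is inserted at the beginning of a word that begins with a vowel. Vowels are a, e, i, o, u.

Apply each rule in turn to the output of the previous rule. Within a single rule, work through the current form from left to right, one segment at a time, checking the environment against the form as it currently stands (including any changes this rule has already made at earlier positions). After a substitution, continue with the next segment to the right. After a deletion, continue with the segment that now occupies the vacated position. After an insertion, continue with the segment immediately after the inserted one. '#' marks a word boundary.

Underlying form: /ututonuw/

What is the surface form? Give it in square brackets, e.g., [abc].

[hutomw]

A Spirantization: no change — [ututonuw]
B Syncope: [ututonuw] → [uttonw]
C Nasal Place Assimilation: [uttonw] → [uttomw]
D Degemination: [uttomw] → [utomw]
E Glottal Epenthesis: [utomw] → [hutomw]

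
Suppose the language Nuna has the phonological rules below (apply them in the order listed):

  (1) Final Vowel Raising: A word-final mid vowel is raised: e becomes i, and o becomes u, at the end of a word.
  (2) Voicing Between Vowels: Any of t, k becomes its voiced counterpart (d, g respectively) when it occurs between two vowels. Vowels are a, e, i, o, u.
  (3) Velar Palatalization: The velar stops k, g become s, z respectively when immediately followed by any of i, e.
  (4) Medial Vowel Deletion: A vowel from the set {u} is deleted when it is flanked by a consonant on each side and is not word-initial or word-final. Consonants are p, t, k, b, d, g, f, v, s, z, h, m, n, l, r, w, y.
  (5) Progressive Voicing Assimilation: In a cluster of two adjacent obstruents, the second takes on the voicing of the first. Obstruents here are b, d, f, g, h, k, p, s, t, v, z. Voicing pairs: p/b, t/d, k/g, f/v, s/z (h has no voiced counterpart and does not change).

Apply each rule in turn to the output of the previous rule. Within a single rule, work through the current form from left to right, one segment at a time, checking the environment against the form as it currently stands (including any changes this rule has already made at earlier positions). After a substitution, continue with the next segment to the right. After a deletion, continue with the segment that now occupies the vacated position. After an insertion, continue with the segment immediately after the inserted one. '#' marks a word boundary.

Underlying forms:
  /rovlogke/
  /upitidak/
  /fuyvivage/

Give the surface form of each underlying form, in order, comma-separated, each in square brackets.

[rovlogzi], [upididak], [fyvivazi]

/rovlogke/:
  (1) Final Vowel Raising: [rovlogke] → [rovlogki]
  (2) Voicing Between Vowels: no change — [rovlogki]
  (3) Velar Palatalization: [rovlogki] → [rovlogsi]
  (4) Medial Vowel Deletion: no change — [rovlogsi]
  (5) Progressive Voicing Assimilation: [rovlogsi] → [rovlogzi]
/upitidak/:
  (1) Final Vowel Raising: no change — [upitidak]
  (2) Voicing Between Vowels: [upitidak] → [upididak]
  (3) Velar Palatalization: no change — [upididak]
  (4) Medial Vowel Deletion: no change — [upididak]
  (5) Progressive Voicing Assimilation: no change — [upididak]
/fuyvivage/:
  (1) Final Vowel Raising: [fuyvivage] → [fuyvivagi]
  (2) Voicing Between Vowels: no change — [fuyvivagi]
  (3) Velar Palatalization: [fuyvivagi] → [fuyvivazi]
  (4) Medial Vowel Deletion: [fuyvivazi] → [fyvivazi]
  (5) Progressive Voicing Assimilation: no change — [fyvivazi]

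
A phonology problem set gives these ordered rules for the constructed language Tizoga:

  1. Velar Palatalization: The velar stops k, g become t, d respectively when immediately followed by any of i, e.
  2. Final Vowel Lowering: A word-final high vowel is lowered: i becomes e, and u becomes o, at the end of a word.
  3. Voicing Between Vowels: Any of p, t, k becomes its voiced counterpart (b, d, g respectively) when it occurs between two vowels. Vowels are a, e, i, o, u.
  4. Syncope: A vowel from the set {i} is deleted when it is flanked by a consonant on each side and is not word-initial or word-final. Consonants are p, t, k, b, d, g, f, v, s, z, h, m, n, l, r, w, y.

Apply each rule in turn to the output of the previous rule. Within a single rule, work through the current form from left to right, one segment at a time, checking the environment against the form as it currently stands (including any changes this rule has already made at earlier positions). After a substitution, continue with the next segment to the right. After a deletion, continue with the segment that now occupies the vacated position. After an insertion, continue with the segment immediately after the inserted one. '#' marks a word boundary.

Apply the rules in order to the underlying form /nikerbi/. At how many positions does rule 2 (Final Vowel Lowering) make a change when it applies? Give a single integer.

1 Velar Palatalization: [nikerbi] → [niterbi]
2 Final Vowel Lowering: [niterbi] → [niterbe]
3 Voicing Between Vowels: [niterbe] → [niderbe]
4 Syncope: [niderbe] → [nderbe]
Rule 2 changed 1 position(s).

1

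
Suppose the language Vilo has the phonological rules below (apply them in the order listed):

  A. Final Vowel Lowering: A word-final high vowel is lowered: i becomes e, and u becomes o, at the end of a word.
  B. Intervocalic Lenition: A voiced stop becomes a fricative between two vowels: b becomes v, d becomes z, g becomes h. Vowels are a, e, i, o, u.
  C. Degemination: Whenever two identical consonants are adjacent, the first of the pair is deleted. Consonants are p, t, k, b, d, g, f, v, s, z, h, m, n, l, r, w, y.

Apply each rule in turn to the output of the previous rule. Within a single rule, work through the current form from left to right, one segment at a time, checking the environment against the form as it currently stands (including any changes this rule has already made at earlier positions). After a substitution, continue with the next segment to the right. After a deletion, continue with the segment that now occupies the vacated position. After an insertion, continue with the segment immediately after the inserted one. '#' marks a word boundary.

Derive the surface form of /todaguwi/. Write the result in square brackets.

[tozahuwe]

A Final Vowel Lowering: [todaguwi] → [todaguwe]
B Intervocalic Lenition: [todaguwe] → [tozahuwe]
C Degemination: no change — [tozahuwe]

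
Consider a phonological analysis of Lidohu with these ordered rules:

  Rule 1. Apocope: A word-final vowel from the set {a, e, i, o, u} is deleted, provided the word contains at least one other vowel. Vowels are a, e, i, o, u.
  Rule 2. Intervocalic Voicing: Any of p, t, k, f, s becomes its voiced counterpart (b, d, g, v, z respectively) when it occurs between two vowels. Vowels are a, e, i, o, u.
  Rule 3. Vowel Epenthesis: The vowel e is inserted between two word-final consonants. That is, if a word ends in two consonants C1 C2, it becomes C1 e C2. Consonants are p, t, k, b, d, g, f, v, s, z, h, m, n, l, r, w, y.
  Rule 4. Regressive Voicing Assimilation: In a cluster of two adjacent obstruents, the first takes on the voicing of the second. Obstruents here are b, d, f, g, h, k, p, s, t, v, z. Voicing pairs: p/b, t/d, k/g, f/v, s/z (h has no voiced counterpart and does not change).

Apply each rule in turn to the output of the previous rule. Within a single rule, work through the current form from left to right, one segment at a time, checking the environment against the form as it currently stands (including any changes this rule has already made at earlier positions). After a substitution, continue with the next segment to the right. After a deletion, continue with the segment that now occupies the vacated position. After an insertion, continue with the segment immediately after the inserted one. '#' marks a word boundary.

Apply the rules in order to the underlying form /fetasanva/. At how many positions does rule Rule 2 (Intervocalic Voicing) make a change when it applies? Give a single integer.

Rule 1 Apocope: [fetasanva] → [fetasanv]
Rule 2 Intervocalic Voicing: [fetasanv] → [fedazanv]
Rule 3 Vowel Epenthesis: [fedazanv] → [fedazanev]
Rule 4 Regressive Voicing Assimilation: no change — [fedazanev]
Rule Rule 2 changed 2 position(s).

2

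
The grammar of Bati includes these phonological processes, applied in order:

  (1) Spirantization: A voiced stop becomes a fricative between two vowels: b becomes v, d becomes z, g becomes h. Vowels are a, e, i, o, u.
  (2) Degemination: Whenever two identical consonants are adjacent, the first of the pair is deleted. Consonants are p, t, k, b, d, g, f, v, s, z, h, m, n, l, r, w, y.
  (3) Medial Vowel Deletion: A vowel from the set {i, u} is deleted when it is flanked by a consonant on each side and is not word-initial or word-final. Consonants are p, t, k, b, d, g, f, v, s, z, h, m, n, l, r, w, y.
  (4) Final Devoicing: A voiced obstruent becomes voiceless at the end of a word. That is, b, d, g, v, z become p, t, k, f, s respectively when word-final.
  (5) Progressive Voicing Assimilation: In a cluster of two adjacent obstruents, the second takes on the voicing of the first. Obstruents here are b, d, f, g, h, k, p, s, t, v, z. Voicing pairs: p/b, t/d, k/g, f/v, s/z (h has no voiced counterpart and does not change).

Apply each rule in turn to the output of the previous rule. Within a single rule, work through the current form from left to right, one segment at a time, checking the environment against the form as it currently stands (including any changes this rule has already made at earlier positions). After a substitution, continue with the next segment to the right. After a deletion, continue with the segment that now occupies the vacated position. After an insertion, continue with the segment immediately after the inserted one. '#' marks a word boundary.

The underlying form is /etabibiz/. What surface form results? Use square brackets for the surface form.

[etavvz]

(1) Spirantization: [etabibiz] → [etaviviz]
(2) Degemination: no change — [etaviviz]
(3) Medial Vowel Deletion: [etaviviz] → [etavvz]
(4) Final Devoicing: [etavvz] → [etavvs]
(5) Progressive Voicing Assimilation: [etavvs] → [etavvz]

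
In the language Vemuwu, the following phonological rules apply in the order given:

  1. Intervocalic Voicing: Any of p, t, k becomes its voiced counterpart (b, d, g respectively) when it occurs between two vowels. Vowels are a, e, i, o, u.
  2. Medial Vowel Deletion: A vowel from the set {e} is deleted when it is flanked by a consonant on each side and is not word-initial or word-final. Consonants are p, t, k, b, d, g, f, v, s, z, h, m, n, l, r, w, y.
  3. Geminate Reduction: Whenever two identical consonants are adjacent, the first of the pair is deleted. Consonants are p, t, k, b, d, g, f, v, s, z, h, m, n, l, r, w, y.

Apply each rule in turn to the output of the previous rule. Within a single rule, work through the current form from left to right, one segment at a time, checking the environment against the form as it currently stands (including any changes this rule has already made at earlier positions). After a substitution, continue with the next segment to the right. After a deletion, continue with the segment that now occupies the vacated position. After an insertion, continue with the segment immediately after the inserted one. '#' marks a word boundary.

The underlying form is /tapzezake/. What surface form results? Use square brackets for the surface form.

1 Intervocalic Voicing: [tapzezake] → [tapzezage]
2 Medial Vowel Deletion: [tapzezage] → [tapzzage]
3 Geminate Reduction: [tapzzage] → [tapzage]

[tapzage]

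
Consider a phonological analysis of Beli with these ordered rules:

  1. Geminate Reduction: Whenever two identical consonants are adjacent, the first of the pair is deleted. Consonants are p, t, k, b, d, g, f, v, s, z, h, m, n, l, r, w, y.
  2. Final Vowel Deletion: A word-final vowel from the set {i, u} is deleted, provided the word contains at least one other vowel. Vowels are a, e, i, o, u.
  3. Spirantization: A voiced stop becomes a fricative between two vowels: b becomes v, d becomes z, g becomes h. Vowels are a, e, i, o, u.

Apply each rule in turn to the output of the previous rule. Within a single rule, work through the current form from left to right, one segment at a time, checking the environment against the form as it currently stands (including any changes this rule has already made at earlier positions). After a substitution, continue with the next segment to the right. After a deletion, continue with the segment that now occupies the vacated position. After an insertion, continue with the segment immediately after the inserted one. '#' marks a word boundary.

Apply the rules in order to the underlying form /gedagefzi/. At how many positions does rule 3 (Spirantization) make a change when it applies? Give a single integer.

1 Geminate Reduction: no change — [gedagefzi]
2 Final Vowel Deletion: [gedagefzi] → [gedagefz]
3 Spirantization: [gedagefz] → [gezahefz]
Rule 3 changed 2 position(s).

2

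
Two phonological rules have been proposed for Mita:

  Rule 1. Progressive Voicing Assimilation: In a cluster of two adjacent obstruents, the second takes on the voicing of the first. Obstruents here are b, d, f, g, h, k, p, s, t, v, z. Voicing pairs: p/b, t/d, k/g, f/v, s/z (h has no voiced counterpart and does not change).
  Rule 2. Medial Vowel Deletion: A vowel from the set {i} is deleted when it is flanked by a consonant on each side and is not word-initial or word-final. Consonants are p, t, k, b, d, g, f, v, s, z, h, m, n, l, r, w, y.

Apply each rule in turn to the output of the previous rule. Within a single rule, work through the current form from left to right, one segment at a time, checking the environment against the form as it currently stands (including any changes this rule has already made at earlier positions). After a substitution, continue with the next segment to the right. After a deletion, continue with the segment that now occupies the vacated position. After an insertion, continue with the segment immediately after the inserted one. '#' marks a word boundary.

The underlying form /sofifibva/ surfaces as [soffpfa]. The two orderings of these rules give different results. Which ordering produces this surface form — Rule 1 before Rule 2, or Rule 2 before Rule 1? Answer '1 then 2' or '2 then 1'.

Order 1 then 2:
  1 Progressive Voicing Assimilation: no change — [sofifibva]
  2 Medial Vowel Deletion: [sofifibva] → [soffbva]
  result: [soffbva]
Order 2 then 1:
  2 Medial Vowel Deletion: [sofifibva] → [soffbva]
  1 Progressive Voicing Assimilation: [soffbva] → [soffpfa]
  result: [soffpfa]

2 then 1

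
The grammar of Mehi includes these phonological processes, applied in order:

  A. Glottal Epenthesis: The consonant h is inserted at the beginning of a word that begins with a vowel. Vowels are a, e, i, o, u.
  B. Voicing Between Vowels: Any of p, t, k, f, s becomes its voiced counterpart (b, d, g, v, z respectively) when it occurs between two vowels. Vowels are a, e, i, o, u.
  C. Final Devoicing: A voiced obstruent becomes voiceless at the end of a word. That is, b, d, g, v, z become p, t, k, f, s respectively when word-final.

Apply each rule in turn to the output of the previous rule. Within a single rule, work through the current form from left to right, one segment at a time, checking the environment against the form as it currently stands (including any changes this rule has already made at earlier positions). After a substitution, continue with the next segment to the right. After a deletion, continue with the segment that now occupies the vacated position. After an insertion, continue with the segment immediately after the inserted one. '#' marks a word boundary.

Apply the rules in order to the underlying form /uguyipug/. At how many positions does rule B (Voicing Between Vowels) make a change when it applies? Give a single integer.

A Glottal Epenthesis: [uguyipug] → [huguyipug]
B Voicing Between Vowels: [huguyipug] → [huguyibug]
C Final Devoicing: [huguyibug] → [huguyibuk]
Rule B changed 1 position(s).

1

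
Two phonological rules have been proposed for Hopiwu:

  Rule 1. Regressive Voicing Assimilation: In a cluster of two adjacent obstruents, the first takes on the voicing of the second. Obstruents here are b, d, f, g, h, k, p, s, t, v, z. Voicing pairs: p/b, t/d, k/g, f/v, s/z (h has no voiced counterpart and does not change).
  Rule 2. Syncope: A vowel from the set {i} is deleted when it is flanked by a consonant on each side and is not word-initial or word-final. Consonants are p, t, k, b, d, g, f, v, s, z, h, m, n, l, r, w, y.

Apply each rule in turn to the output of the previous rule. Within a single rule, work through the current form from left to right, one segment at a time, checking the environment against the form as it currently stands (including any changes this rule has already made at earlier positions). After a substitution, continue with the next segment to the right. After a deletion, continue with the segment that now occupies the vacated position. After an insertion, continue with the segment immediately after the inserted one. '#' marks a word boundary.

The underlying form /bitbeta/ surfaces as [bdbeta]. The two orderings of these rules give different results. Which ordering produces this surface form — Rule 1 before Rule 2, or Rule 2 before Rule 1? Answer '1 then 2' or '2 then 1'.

Order 1 then 2:
  1 Regressive Voicing Assimilation: [bitbeta] → [bidbeta]
  2 Syncope: [bidbeta] → [bdbeta]
  result: [bdbeta]
Order 2 then 1:
  2 Syncope: [bitbeta] → [btbeta]
  1 Regressive Voicing Assimilation: [btbeta] → [pdbeta]
  result: [pdbeta]

1 then 2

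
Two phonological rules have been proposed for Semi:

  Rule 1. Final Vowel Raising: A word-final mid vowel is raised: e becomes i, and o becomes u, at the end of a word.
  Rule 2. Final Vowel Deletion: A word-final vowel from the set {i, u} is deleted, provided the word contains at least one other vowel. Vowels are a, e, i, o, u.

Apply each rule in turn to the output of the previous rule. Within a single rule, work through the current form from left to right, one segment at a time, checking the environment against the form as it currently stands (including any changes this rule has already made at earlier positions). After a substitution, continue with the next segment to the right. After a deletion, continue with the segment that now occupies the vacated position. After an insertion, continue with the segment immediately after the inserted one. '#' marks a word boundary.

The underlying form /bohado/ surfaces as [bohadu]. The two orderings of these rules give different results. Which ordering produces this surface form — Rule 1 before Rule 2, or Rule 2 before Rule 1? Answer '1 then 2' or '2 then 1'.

Order 1 then 2:
  1 Final Vowel Raising: [bohado] → [bohadu]
  2 Final Vowel Deletion: [bohadu] → [bohad]
  result: [bohad]
Order 2 then 1:
  2 Final Vowel Deletion: no change — [bohado]
  1 Final Vowel Raising: [bohado] → [bohadu]
  result: [bohadu]

2 then 1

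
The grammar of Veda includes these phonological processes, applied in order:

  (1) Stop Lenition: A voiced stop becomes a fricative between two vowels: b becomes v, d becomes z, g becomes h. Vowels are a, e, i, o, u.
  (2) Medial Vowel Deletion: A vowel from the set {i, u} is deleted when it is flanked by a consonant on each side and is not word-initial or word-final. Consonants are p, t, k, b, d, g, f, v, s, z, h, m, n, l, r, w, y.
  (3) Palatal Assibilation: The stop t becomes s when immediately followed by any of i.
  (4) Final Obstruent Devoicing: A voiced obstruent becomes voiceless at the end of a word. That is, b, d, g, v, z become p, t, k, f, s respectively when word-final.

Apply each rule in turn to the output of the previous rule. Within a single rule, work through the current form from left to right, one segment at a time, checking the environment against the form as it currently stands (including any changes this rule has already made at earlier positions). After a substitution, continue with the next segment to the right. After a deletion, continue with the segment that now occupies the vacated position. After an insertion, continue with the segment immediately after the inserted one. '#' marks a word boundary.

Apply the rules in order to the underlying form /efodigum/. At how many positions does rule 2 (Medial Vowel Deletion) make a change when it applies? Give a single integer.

(1) Stop Lenition: [efodigum] → [efozihum]
(2) Medial Vowel Deletion: [efozihum] → [efozhm]
(3) Palatal Assibilation: no change — [efozhm]
(4) Final Obstruent Devoicing: no change — [efozhm]
Rule 2 changed 2 position(s).

2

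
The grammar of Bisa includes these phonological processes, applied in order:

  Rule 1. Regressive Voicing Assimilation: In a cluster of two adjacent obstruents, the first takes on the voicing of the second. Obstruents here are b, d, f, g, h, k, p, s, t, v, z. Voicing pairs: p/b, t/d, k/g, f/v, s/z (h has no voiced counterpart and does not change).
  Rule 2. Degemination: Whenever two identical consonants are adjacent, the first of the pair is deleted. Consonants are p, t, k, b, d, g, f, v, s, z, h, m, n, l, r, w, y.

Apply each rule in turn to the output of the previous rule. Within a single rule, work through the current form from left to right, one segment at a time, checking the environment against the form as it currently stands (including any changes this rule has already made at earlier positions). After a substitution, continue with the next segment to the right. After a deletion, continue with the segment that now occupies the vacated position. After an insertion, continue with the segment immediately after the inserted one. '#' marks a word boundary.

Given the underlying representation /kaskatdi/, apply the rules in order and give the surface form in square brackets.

Rule 1 Regressive Voicing Assimilation: [kaskatdi] → [kaskaddi]
Rule 2 Degemination: [kaskaddi] → [kaskadi]

[kaskadi]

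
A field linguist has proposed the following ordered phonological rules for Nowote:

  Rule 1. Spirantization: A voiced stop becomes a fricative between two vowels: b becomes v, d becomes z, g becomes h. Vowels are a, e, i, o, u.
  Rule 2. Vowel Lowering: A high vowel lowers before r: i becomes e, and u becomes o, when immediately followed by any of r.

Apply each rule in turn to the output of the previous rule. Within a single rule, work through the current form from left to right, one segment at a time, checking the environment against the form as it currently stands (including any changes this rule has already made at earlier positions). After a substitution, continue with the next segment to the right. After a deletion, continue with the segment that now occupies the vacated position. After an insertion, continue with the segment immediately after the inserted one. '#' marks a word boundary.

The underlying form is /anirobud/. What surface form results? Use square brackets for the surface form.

Rule 1 Spirantization: [anirobud] → [anirovud]
Rule 2 Vowel Lowering: [anirovud] → [anerovud]

[anerovud]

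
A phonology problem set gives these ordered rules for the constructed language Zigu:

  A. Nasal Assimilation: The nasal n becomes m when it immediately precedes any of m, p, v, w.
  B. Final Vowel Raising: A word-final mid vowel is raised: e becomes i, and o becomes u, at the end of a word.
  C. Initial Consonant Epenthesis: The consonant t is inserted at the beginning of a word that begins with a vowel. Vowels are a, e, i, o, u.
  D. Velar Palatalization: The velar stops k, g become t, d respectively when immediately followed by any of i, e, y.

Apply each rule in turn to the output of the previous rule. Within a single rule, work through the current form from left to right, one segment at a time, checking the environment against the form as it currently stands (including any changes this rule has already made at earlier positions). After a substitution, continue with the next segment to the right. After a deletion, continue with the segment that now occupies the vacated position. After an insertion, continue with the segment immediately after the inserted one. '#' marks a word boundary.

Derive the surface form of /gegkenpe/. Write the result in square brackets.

A Nasal Assimilation: [gegkenpe] → [gegkempe]
B Final Vowel Raising: [gegkempe] → [gegkempi]
C Initial Consonant Epenthesis: no change — [gegkempi]
D Velar Palatalization: [gegkempi] → [degtempi]

[degtempi]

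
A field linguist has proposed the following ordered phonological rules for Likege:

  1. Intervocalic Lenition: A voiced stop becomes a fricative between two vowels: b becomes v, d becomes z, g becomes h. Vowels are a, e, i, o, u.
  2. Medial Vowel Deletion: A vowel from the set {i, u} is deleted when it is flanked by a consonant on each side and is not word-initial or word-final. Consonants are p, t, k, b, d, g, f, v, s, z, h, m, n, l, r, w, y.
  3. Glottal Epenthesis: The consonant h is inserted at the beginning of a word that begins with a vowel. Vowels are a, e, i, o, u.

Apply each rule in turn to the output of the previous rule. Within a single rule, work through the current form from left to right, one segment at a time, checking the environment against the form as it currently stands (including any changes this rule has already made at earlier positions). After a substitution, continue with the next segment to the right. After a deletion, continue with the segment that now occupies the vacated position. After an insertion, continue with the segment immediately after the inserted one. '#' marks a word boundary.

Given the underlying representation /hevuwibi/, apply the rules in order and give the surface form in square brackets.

1 Intervocalic Lenition: [hevuwibi] → [hevuwivi]
2 Medial Vowel Deletion: [hevuwivi] → [hevwvi]
3 Glottal Epenthesis: no change — [hevwvi]

[hevwvi]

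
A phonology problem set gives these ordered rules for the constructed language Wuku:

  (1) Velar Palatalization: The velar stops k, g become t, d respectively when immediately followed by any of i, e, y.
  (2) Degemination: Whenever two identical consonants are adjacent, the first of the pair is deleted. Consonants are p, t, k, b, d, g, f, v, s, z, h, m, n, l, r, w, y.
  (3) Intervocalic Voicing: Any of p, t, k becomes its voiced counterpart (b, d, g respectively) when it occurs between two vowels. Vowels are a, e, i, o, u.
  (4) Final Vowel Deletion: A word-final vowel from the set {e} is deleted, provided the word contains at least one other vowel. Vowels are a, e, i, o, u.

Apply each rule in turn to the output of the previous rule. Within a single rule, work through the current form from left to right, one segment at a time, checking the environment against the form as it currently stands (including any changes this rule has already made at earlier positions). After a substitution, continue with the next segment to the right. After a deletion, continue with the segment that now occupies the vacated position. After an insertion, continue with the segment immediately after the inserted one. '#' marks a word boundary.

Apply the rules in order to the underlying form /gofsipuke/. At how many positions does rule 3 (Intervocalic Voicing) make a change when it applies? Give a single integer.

(1) Velar Palatalization: [gofsipuke] → [gofsipute]
(2) Degemination: no change — [gofsipute]
(3) Intervocalic Voicing: [gofsipute] → [gofsibude]
(4) Final Vowel Deletion: [gofsibude] → [gofsibud]
Rule 3 changed 2 position(s).

2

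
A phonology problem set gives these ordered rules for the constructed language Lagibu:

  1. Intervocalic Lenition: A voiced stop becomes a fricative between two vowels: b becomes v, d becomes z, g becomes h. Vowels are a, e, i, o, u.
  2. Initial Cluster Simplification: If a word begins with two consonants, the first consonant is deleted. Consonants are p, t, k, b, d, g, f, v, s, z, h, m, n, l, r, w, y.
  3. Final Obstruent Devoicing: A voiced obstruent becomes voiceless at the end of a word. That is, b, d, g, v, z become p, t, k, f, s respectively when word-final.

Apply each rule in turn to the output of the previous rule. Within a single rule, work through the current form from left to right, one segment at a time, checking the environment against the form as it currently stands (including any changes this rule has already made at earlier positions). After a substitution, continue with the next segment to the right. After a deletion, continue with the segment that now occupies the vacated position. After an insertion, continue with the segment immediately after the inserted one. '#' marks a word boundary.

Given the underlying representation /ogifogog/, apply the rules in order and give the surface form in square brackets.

1 Intervocalic Lenition: [ogifogog] → [ohifohog]
2 Initial Cluster Simplification: no change — [ohifohog]
3 Final Obstruent Devoicing: [ohifohog] → [ohifohok]

[ohifohok]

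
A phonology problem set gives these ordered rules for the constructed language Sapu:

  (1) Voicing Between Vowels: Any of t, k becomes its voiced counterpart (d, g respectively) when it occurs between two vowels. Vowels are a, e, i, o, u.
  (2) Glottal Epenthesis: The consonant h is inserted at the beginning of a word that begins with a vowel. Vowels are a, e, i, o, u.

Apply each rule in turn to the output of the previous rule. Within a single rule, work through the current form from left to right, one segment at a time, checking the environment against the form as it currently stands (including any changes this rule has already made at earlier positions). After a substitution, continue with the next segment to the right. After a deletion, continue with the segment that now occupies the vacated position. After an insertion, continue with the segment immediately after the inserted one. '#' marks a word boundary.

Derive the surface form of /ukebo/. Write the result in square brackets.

(1) Voicing Between Vowels: [ukebo] → [ugebo]
(2) Glottal Epenthesis: [ugebo] → [hugebo]

[hugebo]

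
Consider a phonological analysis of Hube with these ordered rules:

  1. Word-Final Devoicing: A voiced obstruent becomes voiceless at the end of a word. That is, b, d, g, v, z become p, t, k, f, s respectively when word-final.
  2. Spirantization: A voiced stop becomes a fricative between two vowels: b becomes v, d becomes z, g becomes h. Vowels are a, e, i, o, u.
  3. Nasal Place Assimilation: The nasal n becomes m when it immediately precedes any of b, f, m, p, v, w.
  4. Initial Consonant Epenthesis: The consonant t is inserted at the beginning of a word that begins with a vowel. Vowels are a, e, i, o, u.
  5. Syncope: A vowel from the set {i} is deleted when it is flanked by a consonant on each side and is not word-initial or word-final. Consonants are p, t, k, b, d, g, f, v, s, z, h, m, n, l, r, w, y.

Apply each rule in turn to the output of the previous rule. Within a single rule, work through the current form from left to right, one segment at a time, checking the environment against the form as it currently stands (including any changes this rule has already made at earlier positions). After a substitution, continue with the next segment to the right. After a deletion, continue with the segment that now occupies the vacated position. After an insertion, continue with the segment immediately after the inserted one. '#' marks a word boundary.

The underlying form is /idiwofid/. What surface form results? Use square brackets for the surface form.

[tzwoft]

1 Word-Final Devoicing: [idiwofid] → [idiwofit]
2 Spirantization: [idiwofit] → [iziwofit]
3 Nasal Place Assimilation: no change — [iziwofit]
4 Initial Consonant Epenthesis: [iziwofit] → [tiziwofit]
5 Syncope: [tiziwofit] → [tzwoft]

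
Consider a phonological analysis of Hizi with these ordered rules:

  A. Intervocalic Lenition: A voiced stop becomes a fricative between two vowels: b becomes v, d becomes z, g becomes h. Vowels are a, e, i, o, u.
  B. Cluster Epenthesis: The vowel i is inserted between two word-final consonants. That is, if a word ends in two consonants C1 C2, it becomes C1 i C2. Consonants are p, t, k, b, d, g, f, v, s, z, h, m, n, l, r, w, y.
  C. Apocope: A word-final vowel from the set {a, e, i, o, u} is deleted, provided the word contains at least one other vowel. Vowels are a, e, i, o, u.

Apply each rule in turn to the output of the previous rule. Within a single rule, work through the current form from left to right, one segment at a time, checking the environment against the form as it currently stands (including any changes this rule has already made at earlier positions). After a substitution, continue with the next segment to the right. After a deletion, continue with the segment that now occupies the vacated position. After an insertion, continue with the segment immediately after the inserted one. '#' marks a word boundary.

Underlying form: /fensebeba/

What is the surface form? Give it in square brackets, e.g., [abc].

[fensevev]

A Intervocalic Lenition: [fensebeba] → [fenseveva]
B Cluster Epenthesis: no change — [fenseveva]
C Apocope: [fenseveva] → [fensevev]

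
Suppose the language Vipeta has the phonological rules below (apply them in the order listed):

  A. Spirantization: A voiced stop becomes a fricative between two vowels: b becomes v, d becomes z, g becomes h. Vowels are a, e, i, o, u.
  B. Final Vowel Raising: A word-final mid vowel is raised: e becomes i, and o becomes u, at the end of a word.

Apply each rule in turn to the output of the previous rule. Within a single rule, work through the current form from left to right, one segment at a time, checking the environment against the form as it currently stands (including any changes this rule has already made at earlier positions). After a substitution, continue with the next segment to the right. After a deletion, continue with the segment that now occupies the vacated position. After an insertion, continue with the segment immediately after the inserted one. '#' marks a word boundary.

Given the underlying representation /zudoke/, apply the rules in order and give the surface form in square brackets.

[zuzoki]

A Spirantization: [zudoke] → [zuzoke]
B Final Vowel Raising: [zuzoke] → [zuzoki]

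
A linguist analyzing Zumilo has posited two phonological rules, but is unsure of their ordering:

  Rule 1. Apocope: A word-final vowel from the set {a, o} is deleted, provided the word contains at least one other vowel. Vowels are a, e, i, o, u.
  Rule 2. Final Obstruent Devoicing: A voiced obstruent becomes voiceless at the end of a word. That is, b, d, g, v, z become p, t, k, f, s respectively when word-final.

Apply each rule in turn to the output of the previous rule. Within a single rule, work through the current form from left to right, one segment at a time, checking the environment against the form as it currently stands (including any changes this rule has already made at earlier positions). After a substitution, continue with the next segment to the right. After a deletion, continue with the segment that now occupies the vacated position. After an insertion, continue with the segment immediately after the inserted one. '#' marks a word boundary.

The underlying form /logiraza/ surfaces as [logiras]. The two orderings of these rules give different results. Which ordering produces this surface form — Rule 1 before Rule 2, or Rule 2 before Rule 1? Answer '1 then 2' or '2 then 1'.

1 then 2

Order 1 then 2:
  1 Apocope: [logiraza] → [logiraz]
  2 Final Obstruent Devoicing: [logiraz] → [logiras]
  result: [logiras]
Order 2 then 1:
  2 Final Obstruent Devoicing: no change — [logiraza]
  1 Apocope: [logiraza] → [logiraz]
  result: [logiraz]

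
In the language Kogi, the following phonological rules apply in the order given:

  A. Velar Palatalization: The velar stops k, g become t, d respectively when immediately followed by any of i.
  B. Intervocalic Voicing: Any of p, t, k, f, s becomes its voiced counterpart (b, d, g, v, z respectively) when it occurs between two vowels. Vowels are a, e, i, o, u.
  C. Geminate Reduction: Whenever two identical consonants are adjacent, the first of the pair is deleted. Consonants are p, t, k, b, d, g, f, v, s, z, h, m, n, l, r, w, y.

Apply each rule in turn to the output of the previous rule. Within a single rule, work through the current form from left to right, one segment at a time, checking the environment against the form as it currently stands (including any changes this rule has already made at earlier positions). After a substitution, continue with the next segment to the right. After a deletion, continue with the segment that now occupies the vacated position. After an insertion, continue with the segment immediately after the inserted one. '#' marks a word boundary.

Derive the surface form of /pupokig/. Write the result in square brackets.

A Velar Palatalization: [pupokig] → [pupotig]
B Intervocalic Voicing: [pupotig] → [pubodig]
C Geminate Reduction: no change — [pubodig]

[pubodig]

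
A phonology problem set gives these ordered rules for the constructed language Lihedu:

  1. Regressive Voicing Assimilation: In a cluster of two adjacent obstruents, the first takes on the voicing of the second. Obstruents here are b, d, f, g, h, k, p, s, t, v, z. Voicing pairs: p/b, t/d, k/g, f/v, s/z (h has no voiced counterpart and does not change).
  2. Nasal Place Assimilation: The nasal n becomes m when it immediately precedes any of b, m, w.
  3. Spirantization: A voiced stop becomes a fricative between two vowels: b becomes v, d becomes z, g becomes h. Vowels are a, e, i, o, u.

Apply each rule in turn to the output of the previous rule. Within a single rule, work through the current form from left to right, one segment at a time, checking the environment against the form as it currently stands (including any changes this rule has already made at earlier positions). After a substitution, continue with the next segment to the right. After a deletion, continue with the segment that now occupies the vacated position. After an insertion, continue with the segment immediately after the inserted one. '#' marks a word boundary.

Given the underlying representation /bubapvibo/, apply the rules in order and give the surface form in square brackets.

[buvabvivo]

1 Regressive Voicing Assimilation: [bubapvibo] → [bubabvibo]
2 Nasal Place Assimilation: no change — [bubabvibo]
3 Spirantization: [bubabvibo] → [buvabvivo]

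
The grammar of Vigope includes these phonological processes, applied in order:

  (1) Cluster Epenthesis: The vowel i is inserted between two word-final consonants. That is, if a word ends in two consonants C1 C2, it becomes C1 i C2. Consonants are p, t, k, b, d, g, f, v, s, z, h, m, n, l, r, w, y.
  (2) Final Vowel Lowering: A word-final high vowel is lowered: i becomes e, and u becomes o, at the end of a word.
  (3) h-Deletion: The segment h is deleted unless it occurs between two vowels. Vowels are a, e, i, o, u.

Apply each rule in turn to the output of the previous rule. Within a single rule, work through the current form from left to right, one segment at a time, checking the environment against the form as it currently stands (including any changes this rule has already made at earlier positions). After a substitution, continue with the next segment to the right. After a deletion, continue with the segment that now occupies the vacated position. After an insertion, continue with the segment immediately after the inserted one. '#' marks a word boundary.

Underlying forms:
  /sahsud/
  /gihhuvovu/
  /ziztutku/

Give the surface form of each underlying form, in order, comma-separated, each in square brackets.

/sahsud/:
  (1) Cluster Epenthesis: no change — [sahsud]
  (2) Final Vowel Lowering: no change — [sahsud]
  (3) h-Deletion: [sahsud] → [sasud]
/gihhuvovu/:
  (1) Cluster Epenthesis: no change — [gihhuvovu]
  (2) Final Vowel Lowering: [gihhuvovu] → [gihhuvovo]
  (3) h-Deletion: [gihhuvovo] → [gihuvovo]
/ziztutku/:
  (1) Cluster Epenthesis: no change — [ziztutku]
  (2) Final Vowel Lowering: [ziztutku] → [ziztutko]
  (3) h-Deletion: no change — [ziztutko]

[sasud], [gihuvovo], [ziztutko]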